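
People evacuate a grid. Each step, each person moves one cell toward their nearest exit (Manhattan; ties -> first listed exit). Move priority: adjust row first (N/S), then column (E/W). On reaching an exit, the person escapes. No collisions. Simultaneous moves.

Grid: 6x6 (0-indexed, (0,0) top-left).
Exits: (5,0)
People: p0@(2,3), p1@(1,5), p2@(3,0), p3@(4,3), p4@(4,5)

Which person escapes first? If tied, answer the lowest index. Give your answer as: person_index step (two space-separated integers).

Step 1: p0:(2,3)->(3,3) | p1:(1,5)->(2,5) | p2:(3,0)->(4,0) | p3:(4,3)->(5,3) | p4:(4,5)->(5,5)
Step 2: p0:(3,3)->(4,3) | p1:(2,5)->(3,5) | p2:(4,0)->(5,0)->EXIT | p3:(5,3)->(5,2) | p4:(5,5)->(5,4)
Step 3: p0:(4,3)->(5,3) | p1:(3,5)->(4,5) | p2:escaped | p3:(5,2)->(5,1) | p4:(5,4)->(5,3)
Step 4: p0:(5,3)->(5,2) | p1:(4,5)->(5,5) | p2:escaped | p3:(5,1)->(5,0)->EXIT | p4:(5,3)->(5,2)
Step 5: p0:(5,2)->(5,1) | p1:(5,5)->(5,4) | p2:escaped | p3:escaped | p4:(5,2)->(5,1)
Step 6: p0:(5,1)->(5,0)->EXIT | p1:(5,4)->(5,3) | p2:escaped | p3:escaped | p4:(5,1)->(5,0)->EXIT
Step 7: p0:escaped | p1:(5,3)->(5,2) | p2:escaped | p3:escaped | p4:escaped
Step 8: p0:escaped | p1:(5,2)->(5,1) | p2:escaped | p3:escaped | p4:escaped
Step 9: p0:escaped | p1:(5,1)->(5,0)->EXIT | p2:escaped | p3:escaped | p4:escaped
Exit steps: [6, 9, 2, 4, 6]
First to escape: p2 at step 2

Answer: 2 2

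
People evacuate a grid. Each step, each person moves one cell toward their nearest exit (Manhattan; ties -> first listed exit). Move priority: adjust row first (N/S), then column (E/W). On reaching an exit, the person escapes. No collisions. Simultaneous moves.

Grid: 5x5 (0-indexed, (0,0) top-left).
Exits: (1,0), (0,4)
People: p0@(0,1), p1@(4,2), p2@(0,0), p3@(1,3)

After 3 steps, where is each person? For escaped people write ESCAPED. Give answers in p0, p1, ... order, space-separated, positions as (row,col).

Step 1: p0:(0,1)->(1,1) | p1:(4,2)->(3,2) | p2:(0,0)->(1,0)->EXIT | p3:(1,3)->(0,3)
Step 2: p0:(1,1)->(1,0)->EXIT | p1:(3,2)->(2,2) | p2:escaped | p3:(0,3)->(0,4)->EXIT
Step 3: p0:escaped | p1:(2,2)->(1,2) | p2:escaped | p3:escaped

ESCAPED (1,2) ESCAPED ESCAPED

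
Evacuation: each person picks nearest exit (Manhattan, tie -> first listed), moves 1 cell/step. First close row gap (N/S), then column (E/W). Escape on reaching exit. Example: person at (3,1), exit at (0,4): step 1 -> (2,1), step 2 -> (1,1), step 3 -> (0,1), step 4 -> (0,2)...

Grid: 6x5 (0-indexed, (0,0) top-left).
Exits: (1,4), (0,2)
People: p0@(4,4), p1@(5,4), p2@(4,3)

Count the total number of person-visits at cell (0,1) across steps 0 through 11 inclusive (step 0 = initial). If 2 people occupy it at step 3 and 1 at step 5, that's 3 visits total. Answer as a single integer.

Step 0: p0@(4,4) p1@(5,4) p2@(4,3) -> at (0,1): 0 [-], cum=0
Step 1: p0@(3,4) p1@(4,4) p2@(3,3) -> at (0,1): 0 [-], cum=0
Step 2: p0@(2,4) p1@(3,4) p2@(2,3) -> at (0,1): 0 [-], cum=0
Step 3: p0@ESC p1@(2,4) p2@(1,3) -> at (0,1): 0 [-], cum=0
Step 4: p0@ESC p1@ESC p2@ESC -> at (0,1): 0 [-], cum=0
Total visits = 0

Answer: 0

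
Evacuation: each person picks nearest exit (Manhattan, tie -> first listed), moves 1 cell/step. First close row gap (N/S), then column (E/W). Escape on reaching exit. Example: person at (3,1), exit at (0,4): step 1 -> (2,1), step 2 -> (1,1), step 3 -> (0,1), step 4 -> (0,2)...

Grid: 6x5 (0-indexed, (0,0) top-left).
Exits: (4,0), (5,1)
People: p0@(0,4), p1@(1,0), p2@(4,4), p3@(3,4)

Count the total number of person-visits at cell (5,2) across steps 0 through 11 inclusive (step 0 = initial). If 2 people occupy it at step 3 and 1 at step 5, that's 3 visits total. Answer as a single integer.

Answer: 0

Derivation:
Step 0: p0@(0,4) p1@(1,0) p2@(4,4) p3@(3,4) -> at (5,2): 0 [-], cum=0
Step 1: p0@(1,4) p1@(2,0) p2@(4,3) p3@(4,4) -> at (5,2): 0 [-], cum=0
Step 2: p0@(2,4) p1@(3,0) p2@(4,2) p3@(4,3) -> at (5,2): 0 [-], cum=0
Step 3: p0@(3,4) p1@ESC p2@(4,1) p3@(4,2) -> at (5,2): 0 [-], cum=0
Step 4: p0@(4,4) p1@ESC p2@ESC p3@(4,1) -> at (5,2): 0 [-], cum=0
Step 5: p0@(4,3) p1@ESC p2@ESC p3@ESC -> at (5,2): 0 [-], cum=0
Step 6: p0@(4,2) p1@ESC p2@ESC p3@ESC -> at (5,2): 0 [-], cum=0
Step 7: p0@(4,1) p1@ESC p2@ESC p3@ESC -> at (5,2): 0 [-], cum=0
Step 8: p0@ESC p1@ESC p2@ESC p3@ESC -> at (5,2): 0 [-], cum=0
Total visits = 0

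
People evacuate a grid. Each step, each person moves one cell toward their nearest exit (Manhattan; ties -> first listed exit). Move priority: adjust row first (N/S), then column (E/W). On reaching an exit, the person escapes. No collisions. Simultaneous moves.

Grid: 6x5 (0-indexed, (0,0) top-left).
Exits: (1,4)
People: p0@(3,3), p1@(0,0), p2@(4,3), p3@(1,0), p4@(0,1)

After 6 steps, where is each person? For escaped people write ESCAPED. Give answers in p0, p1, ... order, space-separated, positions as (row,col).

Step 1: p0:(3,3)->(2,3) | p1:(0,0)->(1,0) | p2:(4,3)->(3,3) | p3:(1,0)->(1,1) | p4:(0,1)->(1,1)
Step 2: p0:(2,3)->(1,3) | p1:(1,0)->(1,1) | p2:(3,3)->(2,3) | p3:(1,1)->(1,2) | p4:(1,1)->(1,2)
Step 3: p0:(1,3)->(1,4)->EXIT | p1:(1,1)->(1,2) | p2:(2,3)->(1,3) | p3:(1,2)->(1,3) | p4:(1,2)->(1,3)
Step 4: p0:escaped | p1:(1,2)->(1,3) | p2:(1,3)->(1,4)->EXIT | p3:(1,3)->(1,4)->EXIT | p4:(1,3)->(1,4)->EXIT
Step 5: p0:escaped | p1:(1,3)->(1,4)->EXIT | p2:escaped | p3:escaped | p4:escaped

ESCAPED ESCAPED ESCAPED ESCAPED ESCAPED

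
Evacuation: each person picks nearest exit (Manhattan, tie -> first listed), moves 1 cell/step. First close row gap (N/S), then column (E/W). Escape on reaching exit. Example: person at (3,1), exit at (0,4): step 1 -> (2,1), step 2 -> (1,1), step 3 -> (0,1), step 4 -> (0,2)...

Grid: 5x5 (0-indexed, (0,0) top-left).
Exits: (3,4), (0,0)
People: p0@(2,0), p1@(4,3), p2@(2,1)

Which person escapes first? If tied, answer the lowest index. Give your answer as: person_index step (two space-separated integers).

Step 1: p0:(2,0)->(1,0) | p1:(4,3)->(3,3) | p2:(2,1)->(1,1)
Step 2: p0:(1,0)->(0,0)->EXIT | p1:(3,3)->(3,4)->EXIT | p2:(1,1)->(0,1)
Step 3: p0:escaped | p1:escaped | p2:(0,1)->(0,0)->EXIT
Exit steps: [2, 2, 3]
First to escape: p0 at step 2

Answer: 0 2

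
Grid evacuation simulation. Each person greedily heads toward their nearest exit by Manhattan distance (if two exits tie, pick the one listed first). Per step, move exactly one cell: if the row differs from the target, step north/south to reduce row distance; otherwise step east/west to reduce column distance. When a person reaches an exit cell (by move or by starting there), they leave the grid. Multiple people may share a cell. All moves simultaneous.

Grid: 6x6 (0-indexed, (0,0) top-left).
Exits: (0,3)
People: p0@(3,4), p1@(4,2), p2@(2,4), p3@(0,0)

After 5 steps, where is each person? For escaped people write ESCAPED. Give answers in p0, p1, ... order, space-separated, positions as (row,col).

Step 1: p0:(3,4)->(2,4) | p1:(4,2)->(3,2) | p2:(2,4)->(1,4) | p3:(0,0)->(0,1)
Step 2: p0:(2,4)->(1,4) | p1:(3,2)->(2,2) | p2:(1,4)->(0,4) | p3:(0,1)->(0,2)
Step 3: p0:(1,4)->(0,4) | p1:(2,2)->(1,2) | p2:(0,4)->(0,3)->EXIT | p3:(0,2)->(0,3)->EXIT
Step 4: p0:(0,4)->(0,3)->EXIT | p1:(1,2)->(0,2) | p2:escaped | p3:escaped
Step 5: p0:escaped | p1:(0,2)->(0,3)->EXIT | p2:escaped | p3:escaped

ESCAPED ESCAPED ESCAPED ESCAPED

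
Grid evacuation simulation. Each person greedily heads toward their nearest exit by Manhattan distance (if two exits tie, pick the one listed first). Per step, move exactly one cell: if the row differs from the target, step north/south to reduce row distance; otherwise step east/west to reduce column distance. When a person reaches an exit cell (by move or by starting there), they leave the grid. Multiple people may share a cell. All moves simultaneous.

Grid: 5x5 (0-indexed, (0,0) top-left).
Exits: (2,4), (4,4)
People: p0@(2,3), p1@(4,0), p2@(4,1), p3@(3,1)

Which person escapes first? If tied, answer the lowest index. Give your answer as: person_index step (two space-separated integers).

Step 1: p0:(2,3)->(2,4)->EXIT | p1:(4,0)->(4,1) | p2:(4,1)->(4,2) | p3:(3,1)->(2,1)
Step 2: p0:escaped | p1:(4,1)->(4,2) | p2:(4,2)->(4,3) | p3:(2,1)->(2,2)
Step 3: p0:escaped | p1:(4,2)->(4,3) | p2:(4,3)->(4,4)->EXIT | p3:(2,2)->(2,3)
Step 4: p0:escaped | p1:(4,3)->(4,4)->EXIT | p2:escaped | p3:(2,3)->(2,4)->EXIT
Exit steps: [1, 4, 3, 4]
First to escape: p0 at step 1

Answer: 0 1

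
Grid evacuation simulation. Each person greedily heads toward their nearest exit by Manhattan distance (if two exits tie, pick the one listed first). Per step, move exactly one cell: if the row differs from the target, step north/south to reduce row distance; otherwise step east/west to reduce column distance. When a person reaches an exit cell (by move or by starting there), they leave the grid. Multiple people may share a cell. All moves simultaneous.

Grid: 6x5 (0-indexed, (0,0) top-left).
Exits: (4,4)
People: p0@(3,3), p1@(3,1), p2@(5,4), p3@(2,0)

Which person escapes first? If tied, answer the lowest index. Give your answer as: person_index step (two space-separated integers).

Answer: 2 1

Derivation:
Step 1: p0:(3,3)->(4,3) | p1:(3,1)->(4,1) | p2:(5,4)->(4,4)->EXIT | p3:(2,0)->(3,0)
Step 2: p0:(4,3)->(4,4)->EXIT | p1:(4,1)->(4,2) | p2:escaped | p3:(3,0)->(4,0)
Step 3: p0:escaped | p1:(4,2)->(4,3) | p2:escaped | p3:(4,0)->(4,1)
Step 4: p0:escaped | p1:(4,3)->(4,4)->EXIT | p2:escaped | p3:(4,1)->(4,2)
Step 5: p0:escaped | p1:escaped | p2:escaped | p3:(4,2)->(4,3)
Step 6: p0:escaped | p1:escaped | p2:escaped | p3:(4,3)->(4,4)->EXIT
Exit steps: [2, 4, 1, 6]
First to escape: p2 at step 1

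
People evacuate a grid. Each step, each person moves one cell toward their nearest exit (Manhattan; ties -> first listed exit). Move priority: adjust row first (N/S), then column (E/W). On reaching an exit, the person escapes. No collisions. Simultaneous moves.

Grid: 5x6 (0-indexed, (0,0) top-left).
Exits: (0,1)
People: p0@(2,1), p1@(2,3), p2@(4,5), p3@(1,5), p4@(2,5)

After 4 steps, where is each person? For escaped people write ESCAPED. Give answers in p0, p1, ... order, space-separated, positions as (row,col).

Step 1: p0:(2,1)->(1,1) | p1:(2,3)->(1,3) | p2:(4,5)->(3,5) | p3:(1,5)->(0,5) | p4:(2,5)->(1,5)
Step 2: p0:(1,1)->(0,1)->EXIT | p1:(1,3)->(0,3) | p2:(3,5)->(2,5) | p3:(0,5)->(0,4) | p4:(1,5)->(0,5)
Step 3: p0:escaped | p1:(0,3)->(0,2) | p2:(2,5)->(1,5) | p3:(0,4)->(0,3) | p4:(0,5)->(0,4)
Step 4: p0:escaped | p1:(0,2)->(0,1)->EXIT | p2:(1,5)->(0,5) | p3:(0,3)->(0,2) | p4:(0,4)->(0,3)

ESCAPED ESCAPED (0,5) (0,2) (0,3)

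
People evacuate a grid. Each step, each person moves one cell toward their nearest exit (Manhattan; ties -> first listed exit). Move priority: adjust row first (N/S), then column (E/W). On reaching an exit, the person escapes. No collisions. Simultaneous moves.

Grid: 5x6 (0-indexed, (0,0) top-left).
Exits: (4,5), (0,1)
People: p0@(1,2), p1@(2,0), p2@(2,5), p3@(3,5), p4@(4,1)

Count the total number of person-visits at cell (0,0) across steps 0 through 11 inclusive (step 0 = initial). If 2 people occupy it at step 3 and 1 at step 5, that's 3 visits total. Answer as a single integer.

Answer: 1

Derivation:
Step 0: p0@(1,2) p1@(2,0) p2@(2,5) p3@(3,5) p4@(4,1) -> at (0,0): 0 [-], cum=0
Step 1: p0@(0,2) p1@(1,0) p2@(3,5) p3@ESC p4@(4,2) -> at (0,0): 0 [-], cum=0
Step 2: p0@ESC p1@(0,0) p2@ESC p3@ESC p4@(4,3) -> at (0,0): 1 [p1], cum=1
Step 3: p0@ESC p1@ESC p2@ESC p3@ESC p4@(4,4) -> at (0,0): 0 [-], cum=1
Step 4: p0@ESC p1@ESC p2@ESC p3@ESC p4@ESC -> at (0,0): 0 [-], cum=1
Total visits = 1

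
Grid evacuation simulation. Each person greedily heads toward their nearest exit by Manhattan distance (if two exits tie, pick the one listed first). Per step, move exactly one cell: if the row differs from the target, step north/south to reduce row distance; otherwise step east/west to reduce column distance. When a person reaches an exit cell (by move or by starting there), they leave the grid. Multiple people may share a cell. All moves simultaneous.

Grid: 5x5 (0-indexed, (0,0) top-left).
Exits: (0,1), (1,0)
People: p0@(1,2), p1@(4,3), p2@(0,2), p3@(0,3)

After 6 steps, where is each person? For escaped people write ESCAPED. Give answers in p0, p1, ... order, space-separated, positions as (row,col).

Step 1: p0:(1,2)->(0,2) | p1:(4,3)->(3,3) | p2:(0,2)->(0,1)->EXIT | p3:(0,3)->(0,2)
Step 2: p0:(0,2)->(0,1)->EXIT | p1:(3,3)->(2,3) | p2:escaped | p3:(0,2)->(0,1)->EXIT
Step 3: p0:escaped | p1:(2,3)->(1,3) | p2:escaped | p3:escaped
Step 4: p0:escaped | p1:(1,3)->(0,3) | p2:escaped | p3:escaped
Step 5: p0:escaped | p1:(0,3)->(0,2) | p2:escaped | p3:escaped
Step 6: p0:escaped | p1:(0,2)->(0,1)->EXIT | p2:escaped | p3:escaped

ESCAPED ESCAPED ESCAPED ESCAPED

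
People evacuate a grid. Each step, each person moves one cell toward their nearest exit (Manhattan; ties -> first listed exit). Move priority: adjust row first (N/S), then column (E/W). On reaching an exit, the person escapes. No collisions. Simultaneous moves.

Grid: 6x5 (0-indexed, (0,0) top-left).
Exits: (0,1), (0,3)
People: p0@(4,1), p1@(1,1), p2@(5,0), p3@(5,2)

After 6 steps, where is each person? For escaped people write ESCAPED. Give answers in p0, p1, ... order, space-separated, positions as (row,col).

Step 1: p0:(4,1)->(3,1) | p1:(1,1)->(0,1)->EXIT | p2:(5,0)->(4,0) | p3:(5,2)->(4,2)
Step 2: p0:(3,1)->(2,1) | p1:escaped | p2:(4,0)->(3,0) | p3:(4,2)->(3,2)
Step 3: p0:(2,1)->(1,1) | p1:escaped | p2:(3,0)->(2,0) | p3:(3,2)->(2,2)
Step 4: p0:(1,1)->(0,1)->EXIT | p1:escaped | p2:(2,0)->(1,0) | p3:(2,2)->(1,2)
Step 5: p0:escaped | p1:escaped | p2:(1,0)->(0,0) | p3:(1,2)->(0,2)
Step 6: p0:escaped | p1:escaped | p2:(0,0)->(0,1)->EXIT | p3:(0,2)->(0,1)->EXIT

ESCAPED ESCAPED ESCAPED ESCAPED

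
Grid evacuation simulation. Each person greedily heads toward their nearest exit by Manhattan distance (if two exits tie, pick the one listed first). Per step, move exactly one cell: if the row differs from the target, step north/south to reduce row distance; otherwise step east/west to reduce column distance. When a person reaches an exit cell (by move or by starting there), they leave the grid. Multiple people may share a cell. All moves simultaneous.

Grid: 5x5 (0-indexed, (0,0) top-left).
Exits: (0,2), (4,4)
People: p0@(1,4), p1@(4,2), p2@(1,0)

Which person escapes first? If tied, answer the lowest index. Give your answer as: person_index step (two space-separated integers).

Step 1: p0:(1,4)->(0,4) | p1:(4,2)->(4,3) | p2:(1,0)->(0,0)
Step 2: p0:(0,4)->(0,3) | p1:(4,3)->(4,4)->EXIT | p2:(0,0)->(0,1)
Step 3: p0:(0,3)->(0,2)->EXIT | p1:escaped | p2:(0,1)->(0,2)->EXIT
Exit steps: [3, 2, 3]
First to escape: p1 at step 2

Answer: 1 2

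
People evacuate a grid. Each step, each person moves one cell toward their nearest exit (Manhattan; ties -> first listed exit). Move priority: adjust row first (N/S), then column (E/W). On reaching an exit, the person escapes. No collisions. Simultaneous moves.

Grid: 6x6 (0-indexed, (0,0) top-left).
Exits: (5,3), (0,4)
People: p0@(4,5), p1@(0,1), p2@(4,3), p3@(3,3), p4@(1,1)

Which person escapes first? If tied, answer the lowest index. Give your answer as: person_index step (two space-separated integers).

Answer: 2 1

Derivation:
Step 1: p0:(4,5)->(5,5) | p1:(0,1)->(0,2) | p2:(4,3)->(5,3)->EXIT | p3:(3,3)->(4,3) | p4:(1,1)->(0,1)
Step 2: p0:(5,5)->(5,4) | p1:(0,2)->(0,3) | p2:escaped | p3:(4,3)->(5,3)->EXIT | p4:(0,1)->(0,2)
Step 3: p0:(5,4)->(5,3)->EXIT | p1:(0,3)->(0,4)->EXIT | p2:escaped | p3:escaped | p4:(0,2)->(0,3)
Step 4: p0:escaped | p1:escaped | p2:escaped | p3:escaped | p4:(0,3)->(0,4)->EXIT
Exit steps: [3, 3, 1, 2, 4]
First to escape: p2 at step 1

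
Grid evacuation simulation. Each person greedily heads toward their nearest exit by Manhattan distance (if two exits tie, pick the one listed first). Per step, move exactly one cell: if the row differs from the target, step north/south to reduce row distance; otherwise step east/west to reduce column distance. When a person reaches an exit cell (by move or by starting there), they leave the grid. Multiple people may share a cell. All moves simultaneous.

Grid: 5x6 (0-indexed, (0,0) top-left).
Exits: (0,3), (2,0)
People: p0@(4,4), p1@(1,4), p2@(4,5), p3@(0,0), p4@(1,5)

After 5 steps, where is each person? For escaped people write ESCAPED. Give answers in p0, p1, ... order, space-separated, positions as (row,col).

Step 1: p0:(4,4)->(3,4) | p1:(1,4)->(0,4) | p2:(4,5)->(3,5) | p3:(0,0)->(1,0) | p4:(1,5)->(0,5)
Step 2: p0:(3,4)->(2,4) | p1:(0,4)->(0,3)->EXIT | p2:(3,5)->(2,5) | p3:(1,0)->(2,0)->EXIT | p4:(0,5)->(0,4)
Step 3: p0:(2,4)->(1,4) | p1:escaped | p2:(2,5)->(1,5) | p3:escaped | p4:(0,4)->(0,3)->EXIT
Step 4: p0:(1,4)->(0,4) | p1:escaped | p2:(1,5)->(0,5) | p3:escaped | p4:escaped
Step 5: p0:(0,4)->(0,3)->EXIT | p1:escaped | p2:(0,5)->(0,4) | p3:escaped | p4:escaped

ESCAPED ESCAPED (0,4) ESCAPED ESCAPED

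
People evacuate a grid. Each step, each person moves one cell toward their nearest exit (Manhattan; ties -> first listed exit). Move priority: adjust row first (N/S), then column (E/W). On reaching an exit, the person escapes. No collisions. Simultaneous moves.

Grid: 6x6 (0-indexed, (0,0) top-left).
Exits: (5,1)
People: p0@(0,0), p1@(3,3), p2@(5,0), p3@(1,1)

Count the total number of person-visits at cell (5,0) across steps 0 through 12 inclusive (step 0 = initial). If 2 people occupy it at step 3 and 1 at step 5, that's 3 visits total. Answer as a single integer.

Answer: 2

Derivation:
Step 0: p0@(0,0) p1@(3,3) p2@(5,0) p3@(1,1) -> at (5,0): 1 [p2], cum=1
Step 1: p0@(1,0) p1@(4,3) p2@ESC p3@(2,1) -> at (5,0): 0 [-], cum=1
Step 2: p0@(2,0) p1@(5,3) p2@ESC p3@(3,1) -> at (5,0): 0 [-], cum=1
Step 3: p0@(3,0) p1@(5,2) p2@ESC p3@(4,1) -> at (5,0): 0 [-], cum=1
Step 4: p0@(4,0) p1@ESC p2@ESC p3@ESC -> at (5,0): 0 [-], cum=1
Step 5: p0@(5,0) p1@ESC p2@ESC p3@ESC -> at (5,0): 1 [p0], cum=2
Step 6: p0@ESC p1@ESC p2@ESC p3@ESC -> at (5,0): 0 [-], cum=2
Total visits = 2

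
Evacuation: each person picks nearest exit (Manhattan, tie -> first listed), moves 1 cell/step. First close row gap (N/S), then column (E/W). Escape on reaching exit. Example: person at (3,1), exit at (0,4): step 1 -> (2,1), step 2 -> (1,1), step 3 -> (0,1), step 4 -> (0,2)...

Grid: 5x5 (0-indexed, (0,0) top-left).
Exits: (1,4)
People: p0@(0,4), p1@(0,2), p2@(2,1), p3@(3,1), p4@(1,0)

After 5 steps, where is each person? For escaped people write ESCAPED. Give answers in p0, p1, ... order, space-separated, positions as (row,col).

Step 1: p0:(0,4)->(1,4)->EXIT | p1:(0,2)->(1,2) | p2:(2,1)->(1,1) | p3:(3,1)->(2,1) | p4:(1,0)->(1,1)
Step 2: p0:escaped | p1:(1,2)->(1,3) | p2:(1,1)->(1,2) | p3:(2,1)->(1,1) | p4:(1,1)->(1,2)
Step 3: p0:escaped | p1:(1,3)->(1,4)->EXIT | p2:(1,2)->(1,3) | p3:(1,1)->(1,2) | p4:(1,2)->(1,3)
Step 4: p0:escaped | p1:escaped | p2:(1,3)->(1,4)->EXIT | p3:(1,2)->(1,3) | p4:(1,3)->(1,4)->EXIT
Step 5: p0:escaped | p1:escaped | p2:escaped | p3:(1,3)->(1,4)->EXIT | p4:escaped

ESCAPED ESCAPED ESCAPED ESCAPED ESCAPED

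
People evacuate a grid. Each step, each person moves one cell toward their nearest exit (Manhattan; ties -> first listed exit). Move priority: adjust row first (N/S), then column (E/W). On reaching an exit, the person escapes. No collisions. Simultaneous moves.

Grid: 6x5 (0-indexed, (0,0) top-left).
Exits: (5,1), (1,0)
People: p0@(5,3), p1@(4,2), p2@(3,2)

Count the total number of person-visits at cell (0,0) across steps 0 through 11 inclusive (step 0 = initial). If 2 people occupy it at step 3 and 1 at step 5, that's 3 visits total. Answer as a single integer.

Step 0: p0@(5,3) p1@(4,2) p2@(3,2) -> at (0,0): 0 [-], cum=0
Step 1: p0@(5,2) p1@(5,2) p2@(4,2) -> at (0,0): 0 [-], cum=0
Step 2: p0@ESC p1@ESC p2@(5,2) -> at (0,0): 0 [-], cum=0
Step 3: p0@ESC p1@ESC p2@ESC -> at (0,0): 0 [-], cum=0
Total visits = 0

Answer: 0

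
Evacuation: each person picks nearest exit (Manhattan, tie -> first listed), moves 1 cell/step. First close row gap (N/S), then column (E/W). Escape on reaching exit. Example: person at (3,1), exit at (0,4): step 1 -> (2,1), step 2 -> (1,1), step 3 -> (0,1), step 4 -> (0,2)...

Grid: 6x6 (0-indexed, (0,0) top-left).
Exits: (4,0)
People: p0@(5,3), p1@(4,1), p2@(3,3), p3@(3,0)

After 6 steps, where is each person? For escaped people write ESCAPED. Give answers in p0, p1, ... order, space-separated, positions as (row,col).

Step 1: p0:(5,3)->(4,3) | p1:(4,1)->(4,0)->EXIT | p2:(3,3)->(4,3) | p3:(3,0)->(4,0)->EXIT
Step 2: p0:(4,3)->(4,2) | p1:escaped | p2:(4,3)->(4,2) | p3:escaped
Step 3: p0:(4,2)->(4,1) | p1:escaped | p2:(4,2)->(4,1) | p3:escaped
Step 4: p0:(4,1)->(4,0)->EXIT | p1:escaped | p2:(4,1)->(4,0)->EXIT | p3:escaped

ESCAPED ESCAPED ESCAPED ESCAPED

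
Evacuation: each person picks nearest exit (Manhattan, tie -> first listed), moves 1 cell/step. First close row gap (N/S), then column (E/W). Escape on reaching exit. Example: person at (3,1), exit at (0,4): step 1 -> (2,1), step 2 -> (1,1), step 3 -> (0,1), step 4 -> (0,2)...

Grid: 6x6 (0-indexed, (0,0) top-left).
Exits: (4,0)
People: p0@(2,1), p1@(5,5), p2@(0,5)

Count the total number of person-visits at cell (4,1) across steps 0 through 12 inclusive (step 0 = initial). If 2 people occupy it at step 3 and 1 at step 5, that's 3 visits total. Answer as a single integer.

Answer: 3

Derivation:
Step 0: p0@(2,1) p1@(5,5) p2@(0,5) -> at (4,1): 0 [-], cum=0
Step 1: p0@(3,1) p1@(4,5) p2@(1,5) -> at (4,1): 0 [-], cum=0
Step 2: p0@(4,1) p1@(4,4) p2@(2,5) -> at (4,1): 1 [p0], cum=1
Step 3: p0@ESC p1@(4,3) p2@(3,5) -> at (4,1): 0 [-], cum=1
Step 4: p0@ESC p1@(4,2) p2@(4,5) -> at (4,1): 0 [-], cum=1
Step 5: p0@ESC p1@(4,1) p2@(4,4) -> at (4,1): 1 [p1], cum=2
Step 6: p0@ESC p1@ESC p2@(4,3) -> at (4,1): 0 [-], cum=2
Step 7: p0@ESC p1@ESC p2@(4,2) -> at (4,1): 0 [-], cum=2
Step 8: p0@ESC p1@ESC p2@(4,1) -> at (4,1): 1 [p2], cum=3
Step 9: p0@ESC p1@ESC p2@ESC -> at (4,1): 0 [-], cum=3
Total visits = 3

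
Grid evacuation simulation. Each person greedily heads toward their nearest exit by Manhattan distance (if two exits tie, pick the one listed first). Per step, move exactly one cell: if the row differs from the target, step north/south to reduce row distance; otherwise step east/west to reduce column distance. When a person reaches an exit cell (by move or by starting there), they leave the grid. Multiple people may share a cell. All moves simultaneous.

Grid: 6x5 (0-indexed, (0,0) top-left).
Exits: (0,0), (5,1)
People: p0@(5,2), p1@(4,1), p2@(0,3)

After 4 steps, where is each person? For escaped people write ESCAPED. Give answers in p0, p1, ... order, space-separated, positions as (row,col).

Step 1: p0:(5,2)->(5,1)->EXIT | p1:(4,1)->(5,1)->EXIT | p2:(0,3)->(0,2)
Step 2: p0:escaped | p1:escaped | p2:(0,2)->(0,1)
Step 3: p0:escaped | p1:escaped | p2:(0,1)->(0,0)->EXIT

ESCAPED ESCAPED ESCAPED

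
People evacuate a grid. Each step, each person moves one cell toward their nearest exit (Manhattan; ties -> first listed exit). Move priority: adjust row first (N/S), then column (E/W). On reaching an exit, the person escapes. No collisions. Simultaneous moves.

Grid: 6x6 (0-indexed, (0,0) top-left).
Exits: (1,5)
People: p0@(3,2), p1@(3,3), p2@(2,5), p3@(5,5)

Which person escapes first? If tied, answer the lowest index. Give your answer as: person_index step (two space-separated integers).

Step 1: p0:(3,2)->(2,2) | p1:(3,3)->(2,3) | p2:(2,5)->(1,5)->EXIT | p3:(5,5)->(4,5)
Step 2: p0:(2,2)->(1,2) | p1:(2,3)->(1,3) | p2:escaped | p3:(4,5)->(3,5)
Step 3: p0:(1,2)->(1,3) | p1:(1,3)->(1,4) | p2:escaped | p3:(3,5)->(2,5)
Step 4: p0:(1,3)->(1,4) | p1:(1,4)->(1,5)->EXIT | p2:escaped | p3:(2,5)->(1,5)->EXIT
Step 5: p0:(1,4)->(1,5)->EXIT | p1:escaped | p2:escaped | p3:escaped
Exit steps: [5, 4, 1, 4]
First to escape: p2 at step 1

Answer: 2 1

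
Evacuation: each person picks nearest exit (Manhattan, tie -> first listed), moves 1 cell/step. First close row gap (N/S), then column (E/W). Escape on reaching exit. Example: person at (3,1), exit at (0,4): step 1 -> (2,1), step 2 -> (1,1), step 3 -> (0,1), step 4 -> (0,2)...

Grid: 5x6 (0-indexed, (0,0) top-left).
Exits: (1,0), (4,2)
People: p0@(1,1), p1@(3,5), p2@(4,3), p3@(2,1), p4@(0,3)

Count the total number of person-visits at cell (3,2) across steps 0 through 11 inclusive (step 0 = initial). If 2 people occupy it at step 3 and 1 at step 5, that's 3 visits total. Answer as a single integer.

Step 0: p0@(1,1) p1@(3,5) p2@(4,3) p3@(2,1) p4@(0,3) -> at (3,2): 0 [-], cum=0
Step 1: p0@ESC p1@(4,5) p2@ESC p3@(1,1) p4@(1,3) -> at (3,2): 0 [-], cum=0
Step 2: p0@ESC p1@(4,4) p2@ESC p3@ESC p4@(1,2) -> at (3,2): 0 [-], cum=0
Step 3: p0@ESC p1@(4,3) p2@ESC p3@ESC p4@(1,1) -> at (3,2): 0 [-], cum=0
Step 4: p0@ESC p1@ESC p2@ESC p3@ESC p4@ESC -> at (3,2): 0 [-], cum=0
Total visits = 0

Answer: 0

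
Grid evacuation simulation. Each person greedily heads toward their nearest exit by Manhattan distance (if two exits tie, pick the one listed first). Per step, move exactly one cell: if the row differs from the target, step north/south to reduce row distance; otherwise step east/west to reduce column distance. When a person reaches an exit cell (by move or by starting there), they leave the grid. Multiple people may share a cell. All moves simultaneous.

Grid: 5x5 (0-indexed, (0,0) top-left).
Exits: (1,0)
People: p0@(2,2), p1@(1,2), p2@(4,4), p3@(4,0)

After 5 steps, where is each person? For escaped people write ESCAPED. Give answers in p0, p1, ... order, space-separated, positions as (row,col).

Step 1: p0:(2,2)->(1,2) | p1:(1,2)->(1,1) | p2:(4,4)->(3,4) | p3:(4,0)->(3,0)
Step 2: p0:(1,2)->(1,1) | p1:(1,1)->(1,0)->EXIT | p2:(3,4)->(2,4) | p3:(3,0)->(2,0)
Step 3: p0:(1,1)->(1,0)->EXIT | p1:escaped | p2:(2,4)->(1,4) | p3:(2,0)->(1,0)->EXIT
Step 4: p0:escaped | p1:escaped | p2:(1,4)->(1,3) | p3:escaped
Step 5: p0:escaped | p1:escaped | p2:(1,3)->(1,2) | p3:escaped

ESCAPED ESCAPED (1,2) ESCAPED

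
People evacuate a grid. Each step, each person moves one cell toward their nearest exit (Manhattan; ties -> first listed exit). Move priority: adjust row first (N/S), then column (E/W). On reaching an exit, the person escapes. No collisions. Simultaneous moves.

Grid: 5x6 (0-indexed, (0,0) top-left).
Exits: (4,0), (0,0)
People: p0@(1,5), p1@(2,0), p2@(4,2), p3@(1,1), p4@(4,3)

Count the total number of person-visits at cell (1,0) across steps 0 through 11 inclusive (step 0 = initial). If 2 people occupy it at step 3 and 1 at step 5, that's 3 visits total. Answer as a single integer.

Step 0: p0@(1,5) p1@(2,0) p2@(4,2) p3@(1,1) p4@(4,3) -> at (1,0): 0 [-], cum=0
Step 1: p0@(0,5) p1@(3,0) p2@(4,1) p3@(0,1) p4@(4,2) -> at (1,0): 0 [-], cum=0
Step 2: p0@(0,4) p1@ESC p2@ESC p3@ESC p4@(4,1) -> at (1,0): 0 [-], cum=0
Step 3: p0@(0,3) p1@ESC p2@ESC p3@ESC p4@ESC -> at (1,0): 0 [-], cum=0
Step 4: p0@(0,2) p1@ESC p2@ESC p3@ESC p4@ESC -> at (1,0): 0 [-], cum=0
Step 5: p0@(0,1) p1@ESC p2@ESC p3@ESC p4@ESC -> at (1,0): 0 [-], cum=0
Step 6: p0@ESC p1@ESC p2@ESC p3@ESC p4@ESC -> at (1,0): 0 [-], cum=0
Total visits = 0

Answer: 0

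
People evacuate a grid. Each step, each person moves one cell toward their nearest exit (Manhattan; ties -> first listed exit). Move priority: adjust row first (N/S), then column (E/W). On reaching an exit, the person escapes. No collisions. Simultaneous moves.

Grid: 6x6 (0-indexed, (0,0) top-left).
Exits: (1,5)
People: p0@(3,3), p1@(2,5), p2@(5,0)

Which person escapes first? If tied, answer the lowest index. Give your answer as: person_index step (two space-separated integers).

Step 1: p0:(3,3)->(2,3) | p1:(2,5)->(1,5)->EXIT | p2:(5,0)->(4,0)
Step 2: p0:(2,3)->(1,3) | p1:escaped | p2:(4,0)->(3,0)
Step 3: p0:(1,3)->(1,4) | p1:escaped | p2:(3,0)->(2,0)
Step 4: p0:(1,4)->(1,5)->EXIT | p1:escaped | p2:(2,0)->(1,0)
Step 5: p0:escaped | p1:escaped | p2:(1,0)->(1,1)
Step 6: p0:escaped | p1:escaped | p2:(1,1)->(1,2)
Step 7: p0:escaped | p1:escaped | p2:(1,2)->(1,3)
Step 8: p0:escaped | p1:escaped | p2:(1,3)->(1,4)
Step 9: p0:escaped | p1:escaped | p2:(1,4)->(1,5)->EXIT
Exit steps: [4, 1, 9]
First to escape: p1 at step 1

Answer: 1 1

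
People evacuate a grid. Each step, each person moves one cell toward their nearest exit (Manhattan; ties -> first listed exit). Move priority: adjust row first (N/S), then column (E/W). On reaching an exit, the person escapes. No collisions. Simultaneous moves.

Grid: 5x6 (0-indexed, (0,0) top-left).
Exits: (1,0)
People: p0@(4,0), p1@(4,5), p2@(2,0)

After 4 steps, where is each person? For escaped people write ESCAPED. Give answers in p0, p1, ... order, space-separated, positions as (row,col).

Step 1: p0:(4,0)->(3,0) | p1:(4,5)->(3,5) | p2:(2,0)->(1,0)->EXIT
Step 2: p0:(3,0)->(2,0) | p1:(3,5)->(2,5) | p2:escaped
Step 3: p0:(2,0)->(1,0)->EXIT | p1:(2,5)->(1,5) | p2:escaped
Step 4: p0:escaped | p1:(1,5)->(1,4) | p2:escaped

ESCAPED (1,4) ESCAPED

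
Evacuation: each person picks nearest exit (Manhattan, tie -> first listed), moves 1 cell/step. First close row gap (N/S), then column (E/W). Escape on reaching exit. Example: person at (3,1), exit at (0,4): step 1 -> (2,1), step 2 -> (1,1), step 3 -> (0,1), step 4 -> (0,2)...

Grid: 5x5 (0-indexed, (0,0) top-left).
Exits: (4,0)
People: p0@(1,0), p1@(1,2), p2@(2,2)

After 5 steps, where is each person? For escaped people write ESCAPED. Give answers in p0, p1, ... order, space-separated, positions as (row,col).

Step 1: p0:(1,0)->(2,0) | p1:(1,2)->(2,2) | p2:(2,2)->(3,2)
Step 2: p0:(2,0)->(3,0) | p1:(2,2)->(3,2) | p2:(3,2)->(4,2)
Step 3: p0:(3,0)->(4,0)->EXIT | p1:(3,2)->(4,2) | p2:(4,2)->(4,1)
Step 4: p0:escaped | p1:(4,2)->(4,1) | p2:(4,1)->(4,0)->EXIT
Step 5: p0:escaped | p1:(4,1)->(4,0)->EXIT | p2:escaped

ESCAPED ESCAPED ESCAPED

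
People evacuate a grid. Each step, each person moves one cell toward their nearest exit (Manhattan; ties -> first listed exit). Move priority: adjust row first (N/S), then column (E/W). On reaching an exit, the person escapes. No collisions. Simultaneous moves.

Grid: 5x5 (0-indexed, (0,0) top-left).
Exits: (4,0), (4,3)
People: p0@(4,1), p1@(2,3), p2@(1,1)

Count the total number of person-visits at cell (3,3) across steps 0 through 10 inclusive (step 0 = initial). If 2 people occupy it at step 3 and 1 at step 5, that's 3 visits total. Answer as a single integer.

Answer: 1

Derivation:
Step 0: p0@(4,1) p1@(2,3) p2@(1,1) -> at (3,3): 0 [-], cum=0
Step 1: p0@ESC p1@(3,3) p2@(2,1) -> at (3,3): 1 [p1], cum=1
Step 2: p0@ESC p1@ESC p2@(3,1) -> at (3,3): 0 [-], cum=1
Step 3: p0@ESC p1@ESC p2@(4,1) -> at (3,3): 0 [-], cum=1
Step 4: p0@ESC p1@ESC p2@ESC -> at (3,3): 0 [-], cum=1
Total visits = 1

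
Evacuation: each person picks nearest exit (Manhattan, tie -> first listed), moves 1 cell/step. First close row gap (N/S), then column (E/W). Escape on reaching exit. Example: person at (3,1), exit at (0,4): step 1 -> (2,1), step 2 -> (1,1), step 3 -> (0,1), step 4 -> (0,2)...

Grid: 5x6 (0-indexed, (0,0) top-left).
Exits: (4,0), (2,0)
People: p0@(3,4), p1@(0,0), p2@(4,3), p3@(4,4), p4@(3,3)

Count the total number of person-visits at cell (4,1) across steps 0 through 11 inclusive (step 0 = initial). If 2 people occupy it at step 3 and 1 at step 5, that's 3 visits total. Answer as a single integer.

Step 0: p0@(3,4) p1@(0,0) p2@(4,3) p3@(4,4) p4@(3,3) -> at (4,1): 0 [-], cum=0
Step 1: p0@(4,4) p1@(1,0) p2@(4,2) p3@(4,3) p4@(4,3) -> at (4,1): 0 [-], cum=0
Step 2: p0@(4,3) p1@ESC p2@(4,1) p3@(4,2) p4@(4,2) -> at (4,1): 1 [p2], cum=1
Step 3: p0@(4,2) p1@ESC p2@ESC p3@(4,1) p4@(4,1) -> at (4,1): 2 [p3,p4], cum=3
Step 4: p0@(4,1) p1@ESC p2@ESC p3@ESC p4@ESC -> at (4,1): 1 [p0], cum=4
Step 5: p0@ESC p1@ESC p2@ESC p3@ESC p4@ESC -> at (4,1): 0 [-], cum=4
Total visits = 4

Answer: 4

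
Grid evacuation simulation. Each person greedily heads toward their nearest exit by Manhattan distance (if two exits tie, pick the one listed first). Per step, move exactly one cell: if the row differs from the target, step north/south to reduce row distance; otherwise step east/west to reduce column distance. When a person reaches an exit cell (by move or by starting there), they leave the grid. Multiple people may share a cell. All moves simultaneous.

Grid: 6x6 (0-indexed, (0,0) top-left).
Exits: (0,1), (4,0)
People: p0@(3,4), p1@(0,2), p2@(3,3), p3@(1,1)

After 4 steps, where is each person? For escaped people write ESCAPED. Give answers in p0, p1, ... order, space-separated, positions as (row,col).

Step 1: p0:(3,4)->(4,4) | p1:(0,2)->(0,1)->EXIT | p2:(3,3)->(4,3) | p3:(1,1)->(0,1)->EXIT
Step 2: p0:(4,4)->(4,3) | p1:escaped | p2:(4,3)->(4,2) | p3:escaped
Step 3: p0:(4,3)->(4,2) | p1:escaped | p2:(4,2)->(4,1) | p3:escaped
Step 4: p0:(4,2)->(4,1) | p1:escaped | p2:(4,1)->(4,0)->EXIT | p3:escaped

(4,1) ESCAPED ESCAPED ESCAPED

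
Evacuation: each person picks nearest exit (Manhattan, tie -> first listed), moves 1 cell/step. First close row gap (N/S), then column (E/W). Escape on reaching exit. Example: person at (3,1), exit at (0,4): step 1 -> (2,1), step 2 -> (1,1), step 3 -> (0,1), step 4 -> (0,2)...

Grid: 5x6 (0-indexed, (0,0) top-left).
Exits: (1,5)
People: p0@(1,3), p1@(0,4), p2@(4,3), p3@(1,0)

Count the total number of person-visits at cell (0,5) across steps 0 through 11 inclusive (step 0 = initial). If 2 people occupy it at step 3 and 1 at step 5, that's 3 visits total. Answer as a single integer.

Step 0: p0@(1,3) p1@(0,4) p2@(4,3) p3@(1,0) -> at (0,5): 0 [-], cum=0
Step 1: p0@(1,4) p1@(1,4) p2@(3,3) p3@(1,1) -> at (0,5): 0 [-], cum=0
Step 2: p0@ESC p1@ESC p2@(2,3) p3@(1,2) -> at (0,5): 0 [-], cum=0
Step 3: p0@ESC p1@ESC p2@(1,3) p3@(1,3) -> at (0,5): 0 [-], cum=0
Step 4: p0@ESC p1@ESC p2@(1,4) p3@(1,4) -> at (0,5): 0 [-], cum=0
Step 5: p0@ESC p1@ESC p2@ESC p3@ESC -> at (0,5): 0 [-], cum=0
Total visits = 0

Answer: 0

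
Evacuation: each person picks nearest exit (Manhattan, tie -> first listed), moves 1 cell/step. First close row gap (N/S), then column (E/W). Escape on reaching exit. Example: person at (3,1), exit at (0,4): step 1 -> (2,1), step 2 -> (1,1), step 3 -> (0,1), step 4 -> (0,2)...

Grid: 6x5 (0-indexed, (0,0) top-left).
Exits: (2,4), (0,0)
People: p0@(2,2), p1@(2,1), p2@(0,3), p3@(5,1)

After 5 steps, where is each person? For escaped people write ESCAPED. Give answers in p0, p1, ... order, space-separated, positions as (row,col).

Step 1: p0:(2,2)->(2,3) | p1:(2,1)->(2,2) | p2:(0,3)->(1,3) | p3:(5,1)->(4,1)
Step 2: p0:(2,3)->(2,4)->EXIT | p1:(2,2)->(2,3) | p2:(1,3)->(2,3) | p3:(4,1)->(3,1)
Step 3: p0:escaped | p1:(2,3)->(2,4)->EXIT | p2:(2,3)->(2,4)->EXIT | p3:(3,1)->(2,1)
Step 4: p0:escaped | p1:escaped | p2:escaped | p3:(2,1)->(2,2)
Step 5: p0:escaped | p1:escaped | p2:escaped | p3:(2,2)->(2,3)

ESCAPED ESCAPED ESCAPED (2,3)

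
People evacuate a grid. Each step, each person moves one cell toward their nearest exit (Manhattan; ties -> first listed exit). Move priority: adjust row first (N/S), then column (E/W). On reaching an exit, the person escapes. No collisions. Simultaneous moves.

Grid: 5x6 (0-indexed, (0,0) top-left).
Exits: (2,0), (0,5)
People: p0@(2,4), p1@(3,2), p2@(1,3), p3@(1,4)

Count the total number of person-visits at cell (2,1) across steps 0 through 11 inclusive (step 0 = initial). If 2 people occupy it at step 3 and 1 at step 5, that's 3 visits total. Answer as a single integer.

Step 0: p0@(2,4) p1@(3,2) p2@(1,3) p3@(1,4) -> at (2,1): 0 [-], cum=0
Step 1: p0@(1,4) p1@(2,2) p2@(0,3) p3@(0,4) -> at (2,1): 0 [-], cum=0
Step 2: p0@(0,4) p1@(2,1) p2@(0,4) p3@ESC -> at (2,1): 1 [p1], cum=1
Step 3: p0@ESC p1@ESC p2@ESC p3@ESC -> at (2,1): 0 [-], cum=1
Total visits = 1

Answer: 1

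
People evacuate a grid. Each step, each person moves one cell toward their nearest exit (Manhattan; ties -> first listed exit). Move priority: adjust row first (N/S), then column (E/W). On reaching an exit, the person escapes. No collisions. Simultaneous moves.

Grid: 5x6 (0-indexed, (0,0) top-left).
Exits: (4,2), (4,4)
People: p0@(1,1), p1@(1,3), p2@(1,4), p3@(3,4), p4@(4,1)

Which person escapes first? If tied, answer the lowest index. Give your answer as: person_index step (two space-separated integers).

Answer: 3 1

Derivation:
Step 1: p0:(1,1)->(2,1) | p1:(1,3)->(2,3) | p2:(1,4)->(2,4) | p3:(3,4)->(4,4)->EXIT | p4:(4,1)->(4,2)->EXIT
Step 2: p0:(2,1)->(3,1) | p1:(2,3)->(3,3) | p2:(2,4)->(3,4) | p3:escaped | p4:escaped
Step 3: p0:(3,1)->(4,1) | p1:(3,3)->(4,3) | p2:(3,4)->(4,4)->EXIT | p3:escaped | p4:escaped
Step 4: p0:(4,1)->(4,2)->EXIT | p1:(4,3)->(4,2)->EXIT | p2:escaped | p3:escaped | p4:escaped
Exit steps: [4, 4, 3, 1, 1]
First to escape: p3 at step 1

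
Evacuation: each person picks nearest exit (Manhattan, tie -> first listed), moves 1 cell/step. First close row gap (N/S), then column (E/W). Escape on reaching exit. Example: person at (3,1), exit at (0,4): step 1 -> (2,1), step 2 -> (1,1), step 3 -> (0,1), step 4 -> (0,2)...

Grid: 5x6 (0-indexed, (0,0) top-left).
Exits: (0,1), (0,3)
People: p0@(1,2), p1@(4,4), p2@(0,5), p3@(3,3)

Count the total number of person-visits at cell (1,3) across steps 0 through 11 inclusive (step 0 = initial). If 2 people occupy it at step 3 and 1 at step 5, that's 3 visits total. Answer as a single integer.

Step 0: p0@(1,2) p1@(4,4) p2@(0,5) p3@(3,3) -> at (1,3): 0 [-], cum=0
Step 1: p0@(0,2) p1@(3,4) p2@(0,4) p3@(2,3) -> at (1,3): 0 [-], cum=0
Step 2: p0@ESC p1@(2,4) p2@ESC p3@(1,3) -> at (1,3): 1 [p3], cum=1
Step 3: p0@ESC p1@(1,4) p2@ESC p3@ESC -> at (1,3): 0 [-], cum=1
Step 4: p0@ESC p1@(0,4) p2@ESC p3@ESC -> at (1,3): 0 [-], cum=1
Step 5: p0@ESC p1@ESC p2@ESC p3@ESC -> at (1,3): 0 [-], cum=1
Total visits = 1

Answer: 1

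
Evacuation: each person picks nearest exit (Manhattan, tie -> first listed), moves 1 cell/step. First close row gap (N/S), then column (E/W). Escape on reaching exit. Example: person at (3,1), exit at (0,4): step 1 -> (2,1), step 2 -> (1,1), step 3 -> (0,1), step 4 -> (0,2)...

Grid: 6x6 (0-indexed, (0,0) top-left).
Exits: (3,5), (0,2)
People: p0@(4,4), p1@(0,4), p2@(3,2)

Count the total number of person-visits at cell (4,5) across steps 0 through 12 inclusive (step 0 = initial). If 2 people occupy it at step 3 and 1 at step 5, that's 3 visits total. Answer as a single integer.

Step 0: p0@(4,4) p1@(0,4) p2@(3,2) -> at (4,5): 0 [-], cum=0
Step 1: p0@(3,4) p1@(0,3) p2@(3,3) -> at (4,5): 0 [-], cum=0
Step 2: p0@ESC p1@ESC p2@(3,4) -> at (4,5): 0 [-], cum=0
Step 3: p0@ESC p1@ESC p2@ESC -> at (4,5): 0 [-], cum=0
Total visits = 0

Answer: 0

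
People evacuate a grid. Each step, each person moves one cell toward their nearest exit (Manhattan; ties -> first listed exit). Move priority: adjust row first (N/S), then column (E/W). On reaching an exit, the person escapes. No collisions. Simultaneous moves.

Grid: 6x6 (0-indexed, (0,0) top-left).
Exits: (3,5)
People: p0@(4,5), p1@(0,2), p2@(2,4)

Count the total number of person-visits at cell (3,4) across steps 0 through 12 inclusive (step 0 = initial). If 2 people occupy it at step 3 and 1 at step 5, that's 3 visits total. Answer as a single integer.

Step 0: p0@(4,5) p1@(0,2) p2@(2,4) -> at (3,4): 0 [-], cum=0
Step 1: p0@ESC p1@(1,2) p2@(3,4) -> at (3,4): 1 [p2], cum=1
Step 2: p0@ESC p1@(2,2) p2@ESC -> at (3,4): 0 [-], cum=1
Step 3: p0@ESC p1@(3,2) p2@ESC -> at (3,4): 0 [-], cum=1
Step 4: p0@ESC p1@(3,3) p2@ESC -> at (3,4): 0 [-], cum=1
Step 5: p0@ESC p1@(3,4) p2@ESC -> at (3,4): 1 [p1], cum=2
Step 6: p0@ESC p1@ESC p2@ESC -> at (3,4): 0 [-], cum=2
Total visits = 2

Answer: 2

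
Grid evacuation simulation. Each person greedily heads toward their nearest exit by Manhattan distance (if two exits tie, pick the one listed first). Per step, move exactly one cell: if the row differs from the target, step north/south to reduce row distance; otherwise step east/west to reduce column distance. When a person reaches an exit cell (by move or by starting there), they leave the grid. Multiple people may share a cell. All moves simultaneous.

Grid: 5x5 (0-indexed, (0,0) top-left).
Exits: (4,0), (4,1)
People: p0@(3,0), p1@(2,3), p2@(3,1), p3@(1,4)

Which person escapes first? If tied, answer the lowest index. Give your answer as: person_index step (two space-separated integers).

Step 1: p0:(3,0)->(4,0)->EXIT | p1:(2,3)->(3,3) | p2:(3,1)->(4,1)->EXIT | p3:(1,4)->(2,4)
Step 2: p0:escaped | p1:(3,3)->(4,3) | p2:escaped | p3:(2,4)->(3,4)
Step 3: p0:escaped | p1:(4,3)->(4,2) | p2:escaped | p3:(3,4)->(4,4)
Step 4: p0:escaped | p1:(4,2)->(4,1)->EXIT | p2:escaped | p3:(4,4)->(4,3)
Step 5: p0:escaped | p1:escaped | p2:escaped | p3:(4,3)->(4,2)
Step 6: p0:escaped | p1:escaped | p2:escaped | p3:(4,2)->(4,1)->EXIT
Exit steps: [1, 4, 1, 6]
First to escape: p0 at step 1

Answer: 0 1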